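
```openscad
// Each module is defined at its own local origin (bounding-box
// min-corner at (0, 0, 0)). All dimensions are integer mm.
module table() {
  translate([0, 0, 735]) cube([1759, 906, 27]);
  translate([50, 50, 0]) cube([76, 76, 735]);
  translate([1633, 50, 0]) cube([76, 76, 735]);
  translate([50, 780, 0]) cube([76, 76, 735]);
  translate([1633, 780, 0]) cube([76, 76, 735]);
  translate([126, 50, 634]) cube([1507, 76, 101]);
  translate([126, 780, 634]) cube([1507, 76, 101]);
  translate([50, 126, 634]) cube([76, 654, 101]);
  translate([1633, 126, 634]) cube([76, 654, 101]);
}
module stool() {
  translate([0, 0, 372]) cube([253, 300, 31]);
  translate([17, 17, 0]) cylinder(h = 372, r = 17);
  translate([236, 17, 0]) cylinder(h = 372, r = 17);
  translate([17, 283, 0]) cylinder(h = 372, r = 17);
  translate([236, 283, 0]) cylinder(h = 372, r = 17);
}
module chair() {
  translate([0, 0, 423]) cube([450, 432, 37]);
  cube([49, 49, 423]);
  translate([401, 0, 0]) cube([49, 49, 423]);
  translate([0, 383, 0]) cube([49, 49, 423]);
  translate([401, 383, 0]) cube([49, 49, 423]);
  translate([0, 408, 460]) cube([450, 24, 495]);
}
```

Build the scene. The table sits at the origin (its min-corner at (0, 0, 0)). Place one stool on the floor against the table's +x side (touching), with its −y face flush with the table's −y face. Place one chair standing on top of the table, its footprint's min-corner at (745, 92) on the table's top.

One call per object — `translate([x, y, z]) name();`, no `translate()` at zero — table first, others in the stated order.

table();
translate([1759, 0, 0]) stool();
translate([745, 92, 762]) chair();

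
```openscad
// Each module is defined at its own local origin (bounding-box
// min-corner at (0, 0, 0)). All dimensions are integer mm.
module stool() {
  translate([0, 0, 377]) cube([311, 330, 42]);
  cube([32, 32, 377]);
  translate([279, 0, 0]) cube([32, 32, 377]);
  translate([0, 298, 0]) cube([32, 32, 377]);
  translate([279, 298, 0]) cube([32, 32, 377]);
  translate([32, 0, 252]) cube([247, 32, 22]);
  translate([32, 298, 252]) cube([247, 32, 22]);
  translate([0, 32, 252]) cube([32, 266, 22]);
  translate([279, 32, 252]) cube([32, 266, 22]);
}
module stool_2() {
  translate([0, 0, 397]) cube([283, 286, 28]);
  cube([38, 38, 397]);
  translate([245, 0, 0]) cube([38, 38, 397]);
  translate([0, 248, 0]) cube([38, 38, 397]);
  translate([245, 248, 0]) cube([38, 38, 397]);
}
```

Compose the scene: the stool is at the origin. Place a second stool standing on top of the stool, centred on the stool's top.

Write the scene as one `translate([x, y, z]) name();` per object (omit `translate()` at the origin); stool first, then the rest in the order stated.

stool();
translate([14, 22, 419]) stool_2();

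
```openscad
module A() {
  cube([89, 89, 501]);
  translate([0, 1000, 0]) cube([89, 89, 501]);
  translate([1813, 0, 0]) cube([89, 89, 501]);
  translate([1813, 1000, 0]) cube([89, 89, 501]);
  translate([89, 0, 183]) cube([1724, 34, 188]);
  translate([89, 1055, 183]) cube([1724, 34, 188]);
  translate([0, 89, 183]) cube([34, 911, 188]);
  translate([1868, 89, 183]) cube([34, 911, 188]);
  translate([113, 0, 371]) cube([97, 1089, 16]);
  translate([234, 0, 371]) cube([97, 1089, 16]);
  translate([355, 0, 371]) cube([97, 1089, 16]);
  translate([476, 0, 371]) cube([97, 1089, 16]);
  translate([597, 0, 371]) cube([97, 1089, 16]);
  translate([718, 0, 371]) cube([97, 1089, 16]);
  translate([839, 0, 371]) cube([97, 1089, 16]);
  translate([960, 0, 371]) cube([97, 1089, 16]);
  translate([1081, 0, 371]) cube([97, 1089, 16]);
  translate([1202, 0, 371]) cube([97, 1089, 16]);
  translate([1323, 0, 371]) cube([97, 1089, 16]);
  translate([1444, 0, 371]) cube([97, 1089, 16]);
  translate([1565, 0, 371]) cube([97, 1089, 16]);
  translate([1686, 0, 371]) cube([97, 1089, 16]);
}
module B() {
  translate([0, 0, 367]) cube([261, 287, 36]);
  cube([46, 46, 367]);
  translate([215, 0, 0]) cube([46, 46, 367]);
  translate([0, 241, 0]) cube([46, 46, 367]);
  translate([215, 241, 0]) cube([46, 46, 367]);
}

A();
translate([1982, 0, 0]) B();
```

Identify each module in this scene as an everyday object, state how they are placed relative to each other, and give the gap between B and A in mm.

The stool's nearest face is 80 mm from the bed frame's +x face.

A is a bed frame. B is a stool. The stool is on the floor beside the bed frame on its +x side. The gap between the stool and the bed frame is 80 mm.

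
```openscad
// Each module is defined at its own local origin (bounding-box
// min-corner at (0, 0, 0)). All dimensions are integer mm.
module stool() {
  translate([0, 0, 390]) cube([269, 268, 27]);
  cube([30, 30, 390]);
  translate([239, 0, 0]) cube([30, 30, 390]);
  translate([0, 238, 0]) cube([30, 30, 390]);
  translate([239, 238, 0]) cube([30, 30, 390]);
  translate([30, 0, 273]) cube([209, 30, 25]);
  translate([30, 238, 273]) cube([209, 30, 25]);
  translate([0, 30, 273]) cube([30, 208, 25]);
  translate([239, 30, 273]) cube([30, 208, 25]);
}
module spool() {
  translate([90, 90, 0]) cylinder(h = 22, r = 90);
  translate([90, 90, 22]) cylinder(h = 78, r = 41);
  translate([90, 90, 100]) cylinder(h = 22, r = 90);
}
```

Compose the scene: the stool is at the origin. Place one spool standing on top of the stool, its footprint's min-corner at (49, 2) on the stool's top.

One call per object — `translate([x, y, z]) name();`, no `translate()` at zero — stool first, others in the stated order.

stool();
translate([49, 2, 417]) spool();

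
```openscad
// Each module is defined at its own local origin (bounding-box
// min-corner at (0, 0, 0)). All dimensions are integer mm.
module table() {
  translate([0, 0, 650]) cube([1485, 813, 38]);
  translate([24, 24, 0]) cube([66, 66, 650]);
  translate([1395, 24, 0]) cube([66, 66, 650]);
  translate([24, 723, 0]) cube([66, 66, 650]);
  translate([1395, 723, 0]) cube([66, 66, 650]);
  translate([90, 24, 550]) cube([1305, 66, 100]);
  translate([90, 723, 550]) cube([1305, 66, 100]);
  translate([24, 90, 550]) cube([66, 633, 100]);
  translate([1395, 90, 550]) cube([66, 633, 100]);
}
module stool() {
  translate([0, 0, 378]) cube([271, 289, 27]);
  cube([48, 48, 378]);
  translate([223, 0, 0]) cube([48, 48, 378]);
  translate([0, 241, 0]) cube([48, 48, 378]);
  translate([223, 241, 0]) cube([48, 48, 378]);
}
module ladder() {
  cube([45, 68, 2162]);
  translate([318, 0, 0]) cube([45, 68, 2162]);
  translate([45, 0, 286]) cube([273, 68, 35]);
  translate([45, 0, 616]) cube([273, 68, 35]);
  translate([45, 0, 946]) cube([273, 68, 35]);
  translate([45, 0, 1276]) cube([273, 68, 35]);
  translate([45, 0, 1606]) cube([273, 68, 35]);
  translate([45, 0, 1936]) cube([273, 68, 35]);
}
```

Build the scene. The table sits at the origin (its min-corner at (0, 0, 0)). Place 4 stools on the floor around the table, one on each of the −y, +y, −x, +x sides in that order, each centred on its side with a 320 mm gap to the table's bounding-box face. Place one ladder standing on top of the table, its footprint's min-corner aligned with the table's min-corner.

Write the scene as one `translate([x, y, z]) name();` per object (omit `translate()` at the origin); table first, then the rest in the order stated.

table();
translate([607, -609, 0]) stool();
translate([607, 1133, 0]) stool();
translate([-591, 262, 0]) stool();
translate([1805, 262, 0]) stool();
translate([0, 0, 688]) ladder();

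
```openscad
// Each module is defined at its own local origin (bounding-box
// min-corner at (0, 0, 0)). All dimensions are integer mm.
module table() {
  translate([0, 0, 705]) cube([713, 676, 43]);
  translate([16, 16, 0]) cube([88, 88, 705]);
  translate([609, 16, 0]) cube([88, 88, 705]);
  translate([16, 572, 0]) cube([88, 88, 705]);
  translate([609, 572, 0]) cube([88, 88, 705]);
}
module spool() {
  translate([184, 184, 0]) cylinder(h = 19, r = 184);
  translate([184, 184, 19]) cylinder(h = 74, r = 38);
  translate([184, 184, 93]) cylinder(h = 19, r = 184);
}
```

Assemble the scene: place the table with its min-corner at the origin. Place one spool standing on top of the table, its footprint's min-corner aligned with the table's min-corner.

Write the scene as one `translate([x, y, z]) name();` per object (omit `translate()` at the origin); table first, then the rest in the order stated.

table();
translate([0, 0, 748]) spool();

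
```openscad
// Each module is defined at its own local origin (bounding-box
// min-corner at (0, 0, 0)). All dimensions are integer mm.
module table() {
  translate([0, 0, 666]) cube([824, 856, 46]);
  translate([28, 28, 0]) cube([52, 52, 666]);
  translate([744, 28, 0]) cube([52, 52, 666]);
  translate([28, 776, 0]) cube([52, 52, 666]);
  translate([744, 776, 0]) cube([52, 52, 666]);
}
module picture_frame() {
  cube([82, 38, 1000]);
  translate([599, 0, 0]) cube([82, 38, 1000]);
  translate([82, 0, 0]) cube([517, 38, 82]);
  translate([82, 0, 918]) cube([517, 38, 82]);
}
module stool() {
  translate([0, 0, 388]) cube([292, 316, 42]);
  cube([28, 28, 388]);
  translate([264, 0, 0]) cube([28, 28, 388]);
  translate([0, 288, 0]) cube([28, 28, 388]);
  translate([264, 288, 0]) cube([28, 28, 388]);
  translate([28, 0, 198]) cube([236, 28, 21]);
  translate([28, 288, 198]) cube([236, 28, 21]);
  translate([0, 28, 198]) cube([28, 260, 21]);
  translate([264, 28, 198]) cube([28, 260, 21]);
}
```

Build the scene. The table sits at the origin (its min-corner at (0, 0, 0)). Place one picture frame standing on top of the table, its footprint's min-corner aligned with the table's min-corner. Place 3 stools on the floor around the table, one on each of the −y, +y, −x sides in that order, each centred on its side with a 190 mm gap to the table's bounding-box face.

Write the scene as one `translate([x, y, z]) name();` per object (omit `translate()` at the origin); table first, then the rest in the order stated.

table();
translate([0, 0, 712]) picture_frame();
translate([266, -506, 0]) stool();
translate([266, 1046, 0]) stool();
translate([-482, 270, 0]) stool();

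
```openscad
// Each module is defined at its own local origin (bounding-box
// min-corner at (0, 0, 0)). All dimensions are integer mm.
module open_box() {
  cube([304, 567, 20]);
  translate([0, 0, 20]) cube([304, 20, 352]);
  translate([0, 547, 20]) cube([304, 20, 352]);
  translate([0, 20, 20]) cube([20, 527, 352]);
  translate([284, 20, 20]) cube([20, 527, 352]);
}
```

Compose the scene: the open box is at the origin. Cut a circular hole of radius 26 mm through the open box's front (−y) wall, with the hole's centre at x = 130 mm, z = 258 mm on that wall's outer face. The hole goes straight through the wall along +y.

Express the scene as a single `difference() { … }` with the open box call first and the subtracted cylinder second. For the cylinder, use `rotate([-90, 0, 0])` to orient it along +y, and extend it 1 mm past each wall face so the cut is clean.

difference() {
  open_box();
  translate([130, -1, 258]) rotate([-90, 0, 0]) cylinder(h = 22, r = 26);
}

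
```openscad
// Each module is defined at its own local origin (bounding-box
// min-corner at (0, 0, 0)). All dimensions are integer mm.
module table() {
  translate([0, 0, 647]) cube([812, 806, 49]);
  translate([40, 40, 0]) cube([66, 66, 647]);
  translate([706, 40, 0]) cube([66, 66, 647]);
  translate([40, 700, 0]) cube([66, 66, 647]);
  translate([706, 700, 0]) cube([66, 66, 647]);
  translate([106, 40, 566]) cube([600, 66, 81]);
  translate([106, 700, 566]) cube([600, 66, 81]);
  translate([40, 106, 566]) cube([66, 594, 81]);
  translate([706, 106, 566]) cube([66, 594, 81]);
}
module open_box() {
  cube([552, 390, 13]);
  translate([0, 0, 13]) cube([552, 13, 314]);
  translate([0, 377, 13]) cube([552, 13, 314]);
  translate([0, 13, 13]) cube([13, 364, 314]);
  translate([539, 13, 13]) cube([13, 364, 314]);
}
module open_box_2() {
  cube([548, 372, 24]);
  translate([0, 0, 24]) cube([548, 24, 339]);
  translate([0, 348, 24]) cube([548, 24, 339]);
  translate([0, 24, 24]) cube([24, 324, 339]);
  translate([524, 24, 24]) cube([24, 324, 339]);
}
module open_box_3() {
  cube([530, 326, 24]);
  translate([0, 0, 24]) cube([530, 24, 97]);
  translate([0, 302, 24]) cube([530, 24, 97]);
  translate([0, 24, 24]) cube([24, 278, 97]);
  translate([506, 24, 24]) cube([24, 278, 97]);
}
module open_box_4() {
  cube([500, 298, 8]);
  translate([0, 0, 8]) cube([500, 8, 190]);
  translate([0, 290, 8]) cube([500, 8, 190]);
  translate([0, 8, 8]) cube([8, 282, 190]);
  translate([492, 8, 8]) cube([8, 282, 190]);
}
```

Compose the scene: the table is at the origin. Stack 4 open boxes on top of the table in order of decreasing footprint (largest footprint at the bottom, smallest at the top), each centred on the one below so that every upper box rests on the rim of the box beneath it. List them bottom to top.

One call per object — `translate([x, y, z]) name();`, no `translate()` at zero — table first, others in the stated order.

table();
translate([130, 208, 696]) open_box();
translate([132, 217, 1023]) open_box_2();
translate([141, 240, 1386]) open_box_3();
translate([156, 254, 1507]) open_box_4();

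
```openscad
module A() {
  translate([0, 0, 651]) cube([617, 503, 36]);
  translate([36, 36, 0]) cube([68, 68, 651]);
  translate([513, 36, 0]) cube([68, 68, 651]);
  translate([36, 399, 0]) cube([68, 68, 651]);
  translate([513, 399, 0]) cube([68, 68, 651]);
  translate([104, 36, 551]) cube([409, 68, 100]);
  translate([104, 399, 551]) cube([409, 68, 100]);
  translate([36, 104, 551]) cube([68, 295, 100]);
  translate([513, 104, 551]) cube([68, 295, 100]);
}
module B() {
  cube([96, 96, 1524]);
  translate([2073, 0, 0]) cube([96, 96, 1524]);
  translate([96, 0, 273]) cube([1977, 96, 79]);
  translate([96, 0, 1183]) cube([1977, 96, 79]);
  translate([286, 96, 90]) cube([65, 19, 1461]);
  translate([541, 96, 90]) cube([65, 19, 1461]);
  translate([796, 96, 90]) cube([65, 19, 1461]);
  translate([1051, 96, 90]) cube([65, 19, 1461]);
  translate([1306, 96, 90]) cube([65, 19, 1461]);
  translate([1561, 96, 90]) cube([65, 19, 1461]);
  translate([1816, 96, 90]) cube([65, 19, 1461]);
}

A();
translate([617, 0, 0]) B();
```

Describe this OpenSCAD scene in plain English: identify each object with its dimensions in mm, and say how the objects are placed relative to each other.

A is a table with a 617×503 mm rectangular top, 36 mm thick, top surface at z = 687 mm, supported by four 68×68 mm square legs, each inset 36 mm from the nearest pair of top edges, running from the floor. Four apron rails, 68 mm thick and 100 mm tall, run between adjacent legs with their top edges flush with the underside of the top and their outer faces flush with the legs' outer faces.

B is a fence section. Two 96×96 mm posts, 1524 mm tall, stand on the floor with a clear span of 1977 mm between their inner faces. Two horizontal rails of 96×79 mm section span the gap between the posts with their undersides at z = 273 mm and z = 1183 mm, flush with the posts' −y face. 7 pickets, each 65 mm wide, 19 mm thick and 1461 mm tall, are fixed to the +y face of the rails with their bottoms at z = 90 mm, evenly spaced across the span with equal gaps (rounded down to the nearest mm) at the −x end and between each pair — any rounding remainder accumulates at the +x end.

The fence section is against the table's +x side, with their −y faces flush.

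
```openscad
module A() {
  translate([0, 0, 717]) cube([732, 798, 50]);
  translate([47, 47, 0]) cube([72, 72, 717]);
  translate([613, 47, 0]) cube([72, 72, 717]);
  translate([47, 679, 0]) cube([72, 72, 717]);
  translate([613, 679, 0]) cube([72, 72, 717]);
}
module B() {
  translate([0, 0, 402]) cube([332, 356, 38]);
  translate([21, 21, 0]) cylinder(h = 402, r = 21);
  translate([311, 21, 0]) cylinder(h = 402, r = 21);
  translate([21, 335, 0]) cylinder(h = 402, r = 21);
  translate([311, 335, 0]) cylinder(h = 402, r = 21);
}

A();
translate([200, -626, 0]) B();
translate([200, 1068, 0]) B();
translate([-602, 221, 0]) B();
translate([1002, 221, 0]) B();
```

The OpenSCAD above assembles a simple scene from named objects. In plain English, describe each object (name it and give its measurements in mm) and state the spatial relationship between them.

A is a table: top 732 mm (x) × 798 mm (y), 50 mm thick, upper face at z = 767 mm, on four 72×72 mm square legs, each inset 47 mm from the nearest pair of top edges, running from z = 0 to the bottom of the top.

B is a four-legged stool. The seat is a 332×356×38 mm slab whose top surface is at z = 440 mm; four round legs, each 42 mm in diameter, run from the floor (z = 0) to the underside of the seat, each leg's axis is inset half a diameter from the nearest pair of seat edges (so the leg's bounding box is flush with the corner).

Four stools sit around the table at the −y, +y, −x, +x sides.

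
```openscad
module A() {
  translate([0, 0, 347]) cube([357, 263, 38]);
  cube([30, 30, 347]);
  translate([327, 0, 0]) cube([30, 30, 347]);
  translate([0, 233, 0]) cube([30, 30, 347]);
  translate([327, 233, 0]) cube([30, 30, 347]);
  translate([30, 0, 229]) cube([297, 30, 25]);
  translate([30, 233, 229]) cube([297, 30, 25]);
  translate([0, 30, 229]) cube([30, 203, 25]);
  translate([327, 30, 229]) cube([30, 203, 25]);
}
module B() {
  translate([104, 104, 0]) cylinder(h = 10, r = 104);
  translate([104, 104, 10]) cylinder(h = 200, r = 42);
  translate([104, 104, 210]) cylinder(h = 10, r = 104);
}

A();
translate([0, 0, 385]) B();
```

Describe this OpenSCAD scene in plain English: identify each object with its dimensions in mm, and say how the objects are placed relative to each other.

A is a four-legged stool. The seat is 357×263 mm, 38 mm thick, top at z = 385 mm. It stands on four square legs, each 30×30 mm in cross-section, from z = 0 to the seat underside, each flush with a corner of the seat. Four stretchers, 30 mm wide and 25 mm tall, connect adjacent legs with their undersides at z = 229 mm, each running between the inner faces of the legs it joins and aligned with the legs' outer faces on the other axis.

B is a spool: two coaxial disc flanges of radius 104 mm and thickness 10 mm, joined by a core cylinder of radius 42 mm and height 200 mm. The lower flange rests on z = 0 and the three cylinders share a vertical axis.

The spool is on top of the stool.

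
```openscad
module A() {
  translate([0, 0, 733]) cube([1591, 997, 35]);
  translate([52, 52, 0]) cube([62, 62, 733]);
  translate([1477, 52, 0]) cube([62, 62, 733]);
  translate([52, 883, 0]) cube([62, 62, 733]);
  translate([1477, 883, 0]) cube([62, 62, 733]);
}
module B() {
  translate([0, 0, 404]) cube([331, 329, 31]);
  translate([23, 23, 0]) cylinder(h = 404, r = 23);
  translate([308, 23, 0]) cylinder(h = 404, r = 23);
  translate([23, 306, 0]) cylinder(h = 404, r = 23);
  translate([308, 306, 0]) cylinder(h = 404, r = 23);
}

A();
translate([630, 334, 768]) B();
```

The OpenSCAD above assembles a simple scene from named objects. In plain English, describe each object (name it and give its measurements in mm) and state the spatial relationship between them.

A is a rectangular dining table. The top is 1591×997×35 mm with its upper surface at z = 768 mm. It stands on four 62×62 mm square legs, each inset 52 mm from the nearest pair of top edges, running from the floor to the underside of the top.

B is a four-legged stool. The seat is a 331×329×31 mm slab whose top surface is at z = 435 mm; four round legs, each 46 mm in diameter, run from the floor (z = 0) to the underside of the seat, each leg's axis is inset half a diameter from the nearest pair of seat edges (so the leg's bounding box is flush with the corner).

The stool is on top of the table, centred.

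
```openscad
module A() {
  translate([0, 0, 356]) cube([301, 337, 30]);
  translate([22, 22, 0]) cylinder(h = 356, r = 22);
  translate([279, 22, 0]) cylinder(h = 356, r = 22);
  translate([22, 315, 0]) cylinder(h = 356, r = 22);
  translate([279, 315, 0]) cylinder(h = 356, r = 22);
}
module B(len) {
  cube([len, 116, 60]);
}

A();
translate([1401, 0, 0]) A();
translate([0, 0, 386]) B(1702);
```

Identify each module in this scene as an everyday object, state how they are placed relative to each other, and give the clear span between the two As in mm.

Second stool starts at x = 1401; first ends at x = 301; clear span = 1401 − 301 = 1100 mm.

A is a stool. B is a beam. A beam spans the tops of two stools. The clear span between the two stools is 1100 mm.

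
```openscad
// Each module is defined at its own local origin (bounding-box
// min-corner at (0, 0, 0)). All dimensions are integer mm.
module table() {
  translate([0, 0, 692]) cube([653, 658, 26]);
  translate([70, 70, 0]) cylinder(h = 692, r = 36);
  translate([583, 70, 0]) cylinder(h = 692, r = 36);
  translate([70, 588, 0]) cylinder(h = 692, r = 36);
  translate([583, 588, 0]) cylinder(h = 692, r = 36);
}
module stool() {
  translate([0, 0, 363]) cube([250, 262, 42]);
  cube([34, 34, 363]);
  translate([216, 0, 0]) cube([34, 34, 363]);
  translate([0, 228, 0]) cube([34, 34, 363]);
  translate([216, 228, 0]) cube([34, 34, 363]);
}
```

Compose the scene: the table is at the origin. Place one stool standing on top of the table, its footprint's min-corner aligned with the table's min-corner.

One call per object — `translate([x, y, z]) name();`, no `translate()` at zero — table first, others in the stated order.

table();
translate([0, 0, 718]) stool();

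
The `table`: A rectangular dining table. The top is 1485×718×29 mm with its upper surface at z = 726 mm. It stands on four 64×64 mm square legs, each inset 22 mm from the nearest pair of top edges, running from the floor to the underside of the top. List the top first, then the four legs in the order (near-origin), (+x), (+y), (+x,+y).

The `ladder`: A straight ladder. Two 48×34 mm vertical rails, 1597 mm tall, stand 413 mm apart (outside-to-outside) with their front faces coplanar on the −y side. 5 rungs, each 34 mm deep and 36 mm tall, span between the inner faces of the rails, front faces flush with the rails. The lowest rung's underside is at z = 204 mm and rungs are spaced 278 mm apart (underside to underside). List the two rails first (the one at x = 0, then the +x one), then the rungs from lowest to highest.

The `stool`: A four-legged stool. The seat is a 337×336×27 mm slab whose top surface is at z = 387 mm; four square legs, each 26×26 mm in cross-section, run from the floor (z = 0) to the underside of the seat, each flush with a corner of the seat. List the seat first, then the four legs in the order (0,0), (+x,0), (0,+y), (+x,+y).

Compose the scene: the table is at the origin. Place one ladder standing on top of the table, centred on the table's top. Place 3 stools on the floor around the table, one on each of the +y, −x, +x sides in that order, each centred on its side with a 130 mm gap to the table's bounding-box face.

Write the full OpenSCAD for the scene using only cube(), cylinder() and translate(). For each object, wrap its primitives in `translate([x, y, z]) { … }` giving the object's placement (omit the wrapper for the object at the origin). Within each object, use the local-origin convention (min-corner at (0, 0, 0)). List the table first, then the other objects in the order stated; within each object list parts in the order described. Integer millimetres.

translate([0, 0, 697]) cube([1485, 718, 29]);
translate([22, 22, 0]) cube([64, 64, 697]);
translate([1399, 22, 0]) cube([64, 64, 697]);
translate([22, 632, 0]) cube([64, 64, 697]);
translate([1399, 632, 0]) cube([64, 64, 697]);
translate([536, 342, 726]) {
  cube([48, 34, 1597]);
  translate([365, 0, 0]) cube([48, 34, 1597]);
  translate([48, 0, 204]) cube([317, 34, 36]);
  translate([48, 0, 482]) cube([317, 34, 36]);
  translate([48, 0, 760]) cube([317, 34, 36]);
  translate([48, 0, 1038]) cube([317, 34, 36]);
  translate([48, 0, 1316]) cube([317, 34, 36]);
}
translate([574, 848, 0]) {
  translate([0, 0, 360]) cube([337, 336, 27]);
  cube([26, 26, 360]);
  translate([311, 0, 0]) cube([26, 26, 360]);
  translate([0, 310, 0]) cube([26, 26, 360]);
  translate([311, 310, 0]) cube([26, 26, 360]);
}
translate([-467, 191, 0]) {
  translate([0, 0, 360]) cube([337, 336, 27]);
  cube([26, 26, 360]);
  translate([311, 0, 0]) cube([26, 26, 360]);
  translate([0, 310, 0]) cube([26, 26, 360]);
  translate([311, 310, 0]) cube([26, 26, 360]);
}
translate([1615, 191, 0]) {
  translate([0, 0, 360]) cube([337, 336, 27]);
  cube([26, 26, 360]);
  translate([311, 0, 0]) cube([26, 26, 360]);
  translate([0, 310, 0]) cube([26, 26, 360]);
  translate([311, 310, 0]) cube([26, 26, 360]);
}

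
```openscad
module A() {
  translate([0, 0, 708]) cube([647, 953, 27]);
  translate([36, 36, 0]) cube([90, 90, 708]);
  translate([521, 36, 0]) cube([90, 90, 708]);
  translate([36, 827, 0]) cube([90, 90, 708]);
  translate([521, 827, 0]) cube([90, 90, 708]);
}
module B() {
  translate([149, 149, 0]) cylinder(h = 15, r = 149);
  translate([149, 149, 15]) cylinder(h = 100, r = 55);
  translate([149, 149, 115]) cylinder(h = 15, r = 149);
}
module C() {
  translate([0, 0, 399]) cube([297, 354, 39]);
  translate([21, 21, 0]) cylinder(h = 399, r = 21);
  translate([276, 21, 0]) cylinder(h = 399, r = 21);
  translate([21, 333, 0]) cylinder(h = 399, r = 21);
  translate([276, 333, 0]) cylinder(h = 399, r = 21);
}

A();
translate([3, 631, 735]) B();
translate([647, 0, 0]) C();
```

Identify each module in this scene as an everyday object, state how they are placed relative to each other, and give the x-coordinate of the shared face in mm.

A is a table. B is a spool. C is a stool. The spool is on top of the table. The stool is against the table's +x side, with their −y faces flush. The x-coordinate of the shared face is 647 mm.

The table's +x face and the stool's −x face are both at x = 647 mm.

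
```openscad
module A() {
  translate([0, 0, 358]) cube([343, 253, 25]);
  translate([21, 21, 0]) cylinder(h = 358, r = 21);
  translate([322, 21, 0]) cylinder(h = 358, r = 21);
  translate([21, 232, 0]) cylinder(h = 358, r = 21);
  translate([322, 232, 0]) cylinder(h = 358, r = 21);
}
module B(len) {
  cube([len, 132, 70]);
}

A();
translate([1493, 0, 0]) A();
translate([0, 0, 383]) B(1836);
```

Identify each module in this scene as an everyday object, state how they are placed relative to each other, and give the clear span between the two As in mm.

A is a stool. B is a beam. A beam spans the tops of two stools. The clear span between the two stools is 1150 mm.

Second stool starts at x = 1493; first ends at x = 343; clear span = 1493 − 343 = 1150 mm.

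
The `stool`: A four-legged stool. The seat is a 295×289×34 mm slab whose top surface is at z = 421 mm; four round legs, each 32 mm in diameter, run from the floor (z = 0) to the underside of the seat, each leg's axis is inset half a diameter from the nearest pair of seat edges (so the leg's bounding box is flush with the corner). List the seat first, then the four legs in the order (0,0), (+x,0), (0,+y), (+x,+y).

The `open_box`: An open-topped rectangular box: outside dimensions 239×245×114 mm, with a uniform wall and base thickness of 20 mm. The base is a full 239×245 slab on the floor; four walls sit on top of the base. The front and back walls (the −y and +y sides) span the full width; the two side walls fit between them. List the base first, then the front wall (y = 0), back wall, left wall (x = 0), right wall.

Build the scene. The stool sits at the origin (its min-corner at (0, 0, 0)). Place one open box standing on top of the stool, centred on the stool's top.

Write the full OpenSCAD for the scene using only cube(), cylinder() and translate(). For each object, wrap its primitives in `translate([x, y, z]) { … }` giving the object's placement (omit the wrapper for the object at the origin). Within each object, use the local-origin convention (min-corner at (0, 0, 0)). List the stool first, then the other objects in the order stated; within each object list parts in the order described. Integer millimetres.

translate([0, 0, 387]) cube([295, 289, 34]);
translate([16, 16, 0]) cylinder(h = 387, r = 16);
translate([279, 16, 0]) cylinder(h = 387, r = 16);
translate([16, 273, 0]) cylinder(h = 387, r = 16);
translate([279, 273, 0]) cylinder(h = 387, r = 16);
translate([28, 22, 421]) {
  cube([239, 245, 20]);
  translate([0, 0, 20]) cube([239, 20, 94]);
  translate([0, 225, 20]) cube([239, 20, 94]);
  translate([0, 20, 20]) cube([20, 205, 94]);
  translate([219, 20, 20]) cube([20, 205, 94]);
}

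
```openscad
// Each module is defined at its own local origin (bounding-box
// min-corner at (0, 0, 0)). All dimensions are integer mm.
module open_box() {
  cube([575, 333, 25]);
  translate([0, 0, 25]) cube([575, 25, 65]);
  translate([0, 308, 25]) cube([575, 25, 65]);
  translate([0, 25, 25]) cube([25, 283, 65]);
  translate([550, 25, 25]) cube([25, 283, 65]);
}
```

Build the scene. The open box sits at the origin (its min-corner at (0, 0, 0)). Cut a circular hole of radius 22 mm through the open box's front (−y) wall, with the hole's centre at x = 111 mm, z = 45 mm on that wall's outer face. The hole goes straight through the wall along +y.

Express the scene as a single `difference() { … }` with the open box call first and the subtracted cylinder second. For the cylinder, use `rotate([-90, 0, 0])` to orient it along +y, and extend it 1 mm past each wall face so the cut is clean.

difference() {
  open_box();
  translate([111, -1, 45]) rotate([-90, 0, 0]) cylinder(h = 27, r = 22);
}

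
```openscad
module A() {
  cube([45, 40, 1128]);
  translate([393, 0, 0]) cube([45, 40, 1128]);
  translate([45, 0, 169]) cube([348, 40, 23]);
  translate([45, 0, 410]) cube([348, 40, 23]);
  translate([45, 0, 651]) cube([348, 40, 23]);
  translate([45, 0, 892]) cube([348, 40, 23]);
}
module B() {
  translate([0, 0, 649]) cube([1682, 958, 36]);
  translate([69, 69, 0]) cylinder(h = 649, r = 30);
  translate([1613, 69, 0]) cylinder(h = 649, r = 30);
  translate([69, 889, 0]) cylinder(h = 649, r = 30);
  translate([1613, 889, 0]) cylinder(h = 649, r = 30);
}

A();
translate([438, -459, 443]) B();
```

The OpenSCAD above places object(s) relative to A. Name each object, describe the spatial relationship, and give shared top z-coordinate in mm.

A is a ladder. B is a table. The table is beside the ladder with their tops flush at z = 1128. The shared top z-coordinate is 1128 mm.

Both tops at z = 1128 mm.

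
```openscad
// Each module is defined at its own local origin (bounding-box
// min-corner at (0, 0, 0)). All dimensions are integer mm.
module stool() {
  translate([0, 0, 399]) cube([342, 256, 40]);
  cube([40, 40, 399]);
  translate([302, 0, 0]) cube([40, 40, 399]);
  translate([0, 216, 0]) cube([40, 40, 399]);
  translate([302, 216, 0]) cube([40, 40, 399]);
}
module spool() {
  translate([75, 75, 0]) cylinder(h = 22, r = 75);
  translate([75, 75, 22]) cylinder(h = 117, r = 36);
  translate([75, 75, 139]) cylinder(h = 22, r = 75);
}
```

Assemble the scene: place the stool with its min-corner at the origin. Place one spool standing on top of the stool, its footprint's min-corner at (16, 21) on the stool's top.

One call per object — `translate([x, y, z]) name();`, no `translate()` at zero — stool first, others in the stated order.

stool();
translate([16, 21, 439]) spool();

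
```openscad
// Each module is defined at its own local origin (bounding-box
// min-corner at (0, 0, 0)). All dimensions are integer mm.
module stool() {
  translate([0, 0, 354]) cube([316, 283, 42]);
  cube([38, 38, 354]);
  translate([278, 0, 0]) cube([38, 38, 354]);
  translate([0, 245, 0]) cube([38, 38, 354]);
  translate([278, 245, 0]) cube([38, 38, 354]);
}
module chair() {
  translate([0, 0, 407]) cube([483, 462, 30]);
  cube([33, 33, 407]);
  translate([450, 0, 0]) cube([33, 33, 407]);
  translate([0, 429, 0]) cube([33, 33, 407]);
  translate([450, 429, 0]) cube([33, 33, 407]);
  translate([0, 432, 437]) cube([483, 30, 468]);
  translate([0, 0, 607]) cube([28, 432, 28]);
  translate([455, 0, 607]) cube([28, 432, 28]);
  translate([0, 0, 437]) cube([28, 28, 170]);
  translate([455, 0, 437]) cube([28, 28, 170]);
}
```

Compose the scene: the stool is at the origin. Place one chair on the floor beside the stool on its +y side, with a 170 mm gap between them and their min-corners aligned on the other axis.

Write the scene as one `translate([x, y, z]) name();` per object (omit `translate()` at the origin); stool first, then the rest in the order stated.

stool();
translate([0, 453, 0]) chair();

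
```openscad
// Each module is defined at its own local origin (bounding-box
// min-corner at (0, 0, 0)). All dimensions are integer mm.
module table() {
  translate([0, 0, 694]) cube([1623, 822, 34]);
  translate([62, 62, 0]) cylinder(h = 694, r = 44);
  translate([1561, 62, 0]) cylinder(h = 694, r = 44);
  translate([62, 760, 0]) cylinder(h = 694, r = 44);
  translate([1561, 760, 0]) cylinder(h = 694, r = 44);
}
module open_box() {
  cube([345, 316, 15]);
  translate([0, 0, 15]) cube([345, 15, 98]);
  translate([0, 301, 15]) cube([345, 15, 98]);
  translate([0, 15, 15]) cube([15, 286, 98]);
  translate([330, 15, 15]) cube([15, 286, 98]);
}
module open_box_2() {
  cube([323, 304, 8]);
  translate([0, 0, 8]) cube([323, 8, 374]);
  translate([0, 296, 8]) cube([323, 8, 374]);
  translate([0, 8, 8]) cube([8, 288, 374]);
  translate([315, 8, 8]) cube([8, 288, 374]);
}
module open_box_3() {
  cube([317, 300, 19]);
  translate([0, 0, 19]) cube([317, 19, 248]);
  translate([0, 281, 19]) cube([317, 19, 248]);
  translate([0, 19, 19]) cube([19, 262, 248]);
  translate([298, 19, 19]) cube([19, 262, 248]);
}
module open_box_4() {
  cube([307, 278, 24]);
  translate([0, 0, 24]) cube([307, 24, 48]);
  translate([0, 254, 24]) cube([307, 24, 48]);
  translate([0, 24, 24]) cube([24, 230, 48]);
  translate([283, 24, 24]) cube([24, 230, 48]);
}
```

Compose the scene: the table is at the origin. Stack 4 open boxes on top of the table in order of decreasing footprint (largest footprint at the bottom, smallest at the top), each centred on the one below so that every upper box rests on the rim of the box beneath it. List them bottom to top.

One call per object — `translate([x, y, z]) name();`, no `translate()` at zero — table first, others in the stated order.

table();
translate([639, 253, 728]) open_box();
translate([650, 259, 841]) open_box_2();
translate([653, 261, 1223]) open_box_3();
translate([658, 272, 1490]) open_box_4();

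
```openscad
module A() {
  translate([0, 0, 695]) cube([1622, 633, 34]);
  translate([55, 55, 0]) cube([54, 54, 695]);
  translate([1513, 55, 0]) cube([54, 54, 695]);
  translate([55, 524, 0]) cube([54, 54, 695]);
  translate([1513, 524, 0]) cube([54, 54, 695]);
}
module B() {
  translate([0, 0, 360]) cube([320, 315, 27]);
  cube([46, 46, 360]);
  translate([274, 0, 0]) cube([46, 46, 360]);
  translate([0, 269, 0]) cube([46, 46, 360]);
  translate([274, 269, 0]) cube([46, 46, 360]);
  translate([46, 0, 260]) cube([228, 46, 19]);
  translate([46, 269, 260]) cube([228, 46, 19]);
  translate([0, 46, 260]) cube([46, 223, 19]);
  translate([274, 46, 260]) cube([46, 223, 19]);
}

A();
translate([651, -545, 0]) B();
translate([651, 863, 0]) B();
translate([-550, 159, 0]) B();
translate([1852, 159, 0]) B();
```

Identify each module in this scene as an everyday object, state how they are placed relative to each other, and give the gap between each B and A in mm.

Each stool's nearest face is 230 mm from the table's bounding box.

A is a table. B is a stool. Four stools sit around the table at the −y, +y, −x, +x sides. The gap between each stool and the table is 230 mm.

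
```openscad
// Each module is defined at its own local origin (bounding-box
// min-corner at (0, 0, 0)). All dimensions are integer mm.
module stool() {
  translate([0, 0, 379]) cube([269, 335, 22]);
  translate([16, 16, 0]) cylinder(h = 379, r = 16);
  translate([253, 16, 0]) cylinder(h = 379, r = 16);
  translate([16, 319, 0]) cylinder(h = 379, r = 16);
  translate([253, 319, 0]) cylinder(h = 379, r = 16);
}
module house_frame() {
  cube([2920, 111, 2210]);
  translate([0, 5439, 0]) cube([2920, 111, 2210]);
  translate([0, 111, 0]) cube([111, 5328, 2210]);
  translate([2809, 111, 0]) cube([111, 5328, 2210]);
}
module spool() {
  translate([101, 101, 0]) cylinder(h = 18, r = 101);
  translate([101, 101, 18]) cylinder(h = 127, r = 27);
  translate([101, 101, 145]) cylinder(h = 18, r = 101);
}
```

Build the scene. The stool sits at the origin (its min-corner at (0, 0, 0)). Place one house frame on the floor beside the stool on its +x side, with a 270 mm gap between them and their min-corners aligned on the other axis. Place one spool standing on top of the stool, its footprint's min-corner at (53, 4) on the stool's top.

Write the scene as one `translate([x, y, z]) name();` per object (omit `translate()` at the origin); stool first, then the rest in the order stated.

stool();
translate([539, 0, 0]) house_frame();
translate([53, 4, 401]) spool();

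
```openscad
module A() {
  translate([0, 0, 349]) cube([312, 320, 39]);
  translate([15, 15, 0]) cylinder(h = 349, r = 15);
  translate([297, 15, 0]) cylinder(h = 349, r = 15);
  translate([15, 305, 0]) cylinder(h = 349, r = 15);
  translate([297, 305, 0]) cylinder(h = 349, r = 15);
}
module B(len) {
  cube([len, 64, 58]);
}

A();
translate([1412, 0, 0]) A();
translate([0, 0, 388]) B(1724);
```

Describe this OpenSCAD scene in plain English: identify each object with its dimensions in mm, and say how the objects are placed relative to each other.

A is a simple wooden stool: a rectangular seat 312 mm (x) by 320 mm (y), 39 mm thick, top face at z = 388 mm, on four round legs, each 30 mm in diameter. The legs rest on z = 0, each leg's axis is inset half a diameter from the nearest pair of seat edges (so the leg's bounding box is flush with the corner).

B is a rectangular beam 1724 mm long (x), 64 mm deep (y), 58 mm thick (z).

The beam spans the tops of two stools placed 1100 mm apart, resting at z = 388 mm.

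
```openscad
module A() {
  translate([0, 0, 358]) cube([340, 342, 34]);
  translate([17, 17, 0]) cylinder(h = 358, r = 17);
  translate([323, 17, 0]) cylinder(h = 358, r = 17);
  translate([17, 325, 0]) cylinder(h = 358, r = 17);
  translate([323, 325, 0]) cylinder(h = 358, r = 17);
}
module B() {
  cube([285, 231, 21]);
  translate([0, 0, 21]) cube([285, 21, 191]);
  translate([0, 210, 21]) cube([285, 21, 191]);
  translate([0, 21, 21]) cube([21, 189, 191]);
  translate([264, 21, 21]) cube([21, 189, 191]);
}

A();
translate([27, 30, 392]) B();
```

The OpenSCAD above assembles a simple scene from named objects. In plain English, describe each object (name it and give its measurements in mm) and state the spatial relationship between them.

A is a four-legged stool. The seat is a 340×342×34 mm slab whose top surface is at z = 392 mm; four round legs, each 34 mm in diameter, run from the floor (z = 0) to the underside of the seat, each leg's axis is inset half a diameter from the nearest pair of seat edges (so the leg's bounding box is flush with the corner).

B is an open storage box with external size 285×231×212 mm and wall thickness 21 mm (the base is also 21 mm thick). The base covers the whole footprint; the four walls stand on the base, with the y-facing walls full-width and the x-facing walls fitting between their inner faces.

The open box is on top of the stool.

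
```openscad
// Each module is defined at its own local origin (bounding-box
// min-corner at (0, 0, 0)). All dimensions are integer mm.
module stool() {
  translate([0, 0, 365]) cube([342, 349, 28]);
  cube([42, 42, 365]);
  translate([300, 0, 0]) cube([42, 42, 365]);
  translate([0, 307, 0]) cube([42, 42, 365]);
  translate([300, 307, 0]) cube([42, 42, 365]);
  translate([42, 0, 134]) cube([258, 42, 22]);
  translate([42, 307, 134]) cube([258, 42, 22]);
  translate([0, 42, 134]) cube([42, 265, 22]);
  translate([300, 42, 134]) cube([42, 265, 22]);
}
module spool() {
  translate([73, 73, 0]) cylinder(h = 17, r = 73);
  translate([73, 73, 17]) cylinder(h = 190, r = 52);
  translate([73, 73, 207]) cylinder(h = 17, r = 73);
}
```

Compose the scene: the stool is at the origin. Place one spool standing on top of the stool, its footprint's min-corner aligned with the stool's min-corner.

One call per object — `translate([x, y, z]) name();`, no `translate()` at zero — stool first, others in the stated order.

stool();
translate([0, 0, 393]) spool();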